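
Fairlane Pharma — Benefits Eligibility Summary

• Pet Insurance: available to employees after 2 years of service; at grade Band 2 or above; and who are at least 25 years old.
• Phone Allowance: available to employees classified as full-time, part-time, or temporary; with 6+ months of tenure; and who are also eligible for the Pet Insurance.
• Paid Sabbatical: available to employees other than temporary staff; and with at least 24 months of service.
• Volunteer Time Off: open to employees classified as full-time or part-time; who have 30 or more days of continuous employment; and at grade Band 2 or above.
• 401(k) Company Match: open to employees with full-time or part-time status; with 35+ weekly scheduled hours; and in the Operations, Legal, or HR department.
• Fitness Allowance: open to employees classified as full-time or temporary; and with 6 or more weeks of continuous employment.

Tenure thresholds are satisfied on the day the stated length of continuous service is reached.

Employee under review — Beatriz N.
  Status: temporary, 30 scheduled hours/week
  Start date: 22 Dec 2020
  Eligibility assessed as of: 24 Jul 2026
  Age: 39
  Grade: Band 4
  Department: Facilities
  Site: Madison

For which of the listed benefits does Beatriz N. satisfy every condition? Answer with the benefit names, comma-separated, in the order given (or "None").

Service from 22 Dec 2020 to 24 Jul 2026: 2040 days.
Pet Insurance — service 2040 days ≥ 2 years (≈730 days) ✓; grade Band 4 ≥ Band 2 ✓; age 39 ≥ 25 ✓ → eligible.
Phone Allowance — status temporary ✓; service 2040 days ≥ 6 months (≈180 days) ✓; eligible for Pet Insurance ✓ → eligible.
Paid Sabbatical — status temporary ✗ (excluded) → not eligible.
Volunteer Time Off — status temporary ✗ (requires full-time or part-time) → not eligible.
401(k) Company Match — status temporary ✗ (requires full-time or part-time) → not eligible.
Fitness Allowance — status temporary ✓; service 2040 days ≥ 6 weeks (≈42 days) ✓ → eligible.

Pet Insurance, Phone Allowance, Fitness Allowance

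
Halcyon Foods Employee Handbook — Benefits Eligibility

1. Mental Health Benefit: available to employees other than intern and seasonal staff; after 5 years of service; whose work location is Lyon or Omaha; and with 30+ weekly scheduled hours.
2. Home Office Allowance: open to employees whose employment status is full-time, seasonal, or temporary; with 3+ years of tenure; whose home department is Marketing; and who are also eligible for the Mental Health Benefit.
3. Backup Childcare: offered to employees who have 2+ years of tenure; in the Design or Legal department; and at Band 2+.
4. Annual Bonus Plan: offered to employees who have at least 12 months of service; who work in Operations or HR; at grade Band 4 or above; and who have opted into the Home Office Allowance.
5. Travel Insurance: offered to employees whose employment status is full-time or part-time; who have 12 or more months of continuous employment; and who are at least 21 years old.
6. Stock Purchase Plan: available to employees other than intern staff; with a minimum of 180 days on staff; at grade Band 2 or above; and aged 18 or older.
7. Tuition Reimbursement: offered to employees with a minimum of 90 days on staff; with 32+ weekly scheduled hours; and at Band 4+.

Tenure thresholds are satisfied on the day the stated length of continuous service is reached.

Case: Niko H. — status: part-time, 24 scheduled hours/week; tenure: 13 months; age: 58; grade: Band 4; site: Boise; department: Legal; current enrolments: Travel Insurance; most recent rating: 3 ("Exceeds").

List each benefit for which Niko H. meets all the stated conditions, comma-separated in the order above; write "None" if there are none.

Travel Insurance, Stock Purchase Plan

Mental Health Benefit — status part-time ✓ (not excluded); service 13 months < 5 years (≈1825 days) ✗ → not eligible.
Home Office Allowance — status part-time ✗ (requires full-time, seasonal, or temporary) → not eligible.
Backup Childcare — service 13 months < 2 years (≈730 days) ✗ → not eligible.
Annual Bonus Plan — service 13 months ≥ 12 months ✓; dept Legal ✗ → not eligible.
Travel Insurance — status part-time ✓; service 13 months ≥ 12 months ✓; age 58 ≥ 21 ✓ → eligible.
Stock Purchase Plan — status part-time ✓ (not excluded); service 13 months ≥ 180 days ✓; grade Band 4 ≥ Band 2 ✓; age 58 ≥ 18 ✓ → eligible.
Tuition Reimbursement — service 13 months ≥ 90 days ✓; 24 hrs/wk < 32 ✗ → not eligible.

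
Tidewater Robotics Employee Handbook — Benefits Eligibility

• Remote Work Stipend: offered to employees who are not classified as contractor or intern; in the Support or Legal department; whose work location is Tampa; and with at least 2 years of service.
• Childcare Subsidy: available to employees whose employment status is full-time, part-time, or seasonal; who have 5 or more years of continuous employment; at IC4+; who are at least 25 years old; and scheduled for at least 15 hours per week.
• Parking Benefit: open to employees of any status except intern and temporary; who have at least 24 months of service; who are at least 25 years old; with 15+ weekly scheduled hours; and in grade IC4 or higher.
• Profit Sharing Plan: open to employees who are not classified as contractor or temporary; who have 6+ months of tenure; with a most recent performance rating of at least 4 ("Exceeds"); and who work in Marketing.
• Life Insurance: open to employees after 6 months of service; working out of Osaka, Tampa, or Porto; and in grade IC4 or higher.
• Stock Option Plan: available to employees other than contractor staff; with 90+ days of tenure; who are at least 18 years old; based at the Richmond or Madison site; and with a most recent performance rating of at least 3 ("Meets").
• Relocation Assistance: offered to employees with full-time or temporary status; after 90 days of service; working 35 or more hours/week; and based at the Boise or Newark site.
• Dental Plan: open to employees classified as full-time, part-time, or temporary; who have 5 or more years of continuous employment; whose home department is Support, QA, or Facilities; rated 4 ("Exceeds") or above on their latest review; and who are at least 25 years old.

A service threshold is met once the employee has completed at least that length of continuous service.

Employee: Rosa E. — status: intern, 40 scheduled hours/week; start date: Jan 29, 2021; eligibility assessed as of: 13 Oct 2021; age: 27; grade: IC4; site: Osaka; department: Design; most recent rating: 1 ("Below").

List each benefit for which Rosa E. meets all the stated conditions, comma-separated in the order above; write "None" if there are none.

Life Insurance

Service from Jan 29, 2021 to 13 Oct 2021: 257 days.
Remote Work Stipend — status intern ✗ (excluded) → not eligible.
Childcare Subsidy — status intern ✗ (requires full-time, part-time, or seasonal) → not eligible.
Parking Benefit — status intern ✗ (excluded) → not eligible.
Profit Sharing Plan — status intern ✓ (not excluded); service 257 days ≥ 6 months (≈180 days) ✓; rating 1 < 4 ✗ → not eligible.
Life Insurance — service 257 days ≥ 6 months (≈180 days) ✓; site Osaka ✓; grade IC4 ≥ IC4 ✓ → eligible.
Stock Option Plan — status intern ✓ (not excluded); service 257 days ≥ 90 days ✓; age 27 ≥ 18 ✓; site Osaka ✗ (not Richmond or Madison) → not eligible.
Relocation Assistance — status intern ✗ (requires full-time or temporary) → not eligible.
Dental Plan — status intern ✗ (requires full-time, part-time, or temporary) → not eligible.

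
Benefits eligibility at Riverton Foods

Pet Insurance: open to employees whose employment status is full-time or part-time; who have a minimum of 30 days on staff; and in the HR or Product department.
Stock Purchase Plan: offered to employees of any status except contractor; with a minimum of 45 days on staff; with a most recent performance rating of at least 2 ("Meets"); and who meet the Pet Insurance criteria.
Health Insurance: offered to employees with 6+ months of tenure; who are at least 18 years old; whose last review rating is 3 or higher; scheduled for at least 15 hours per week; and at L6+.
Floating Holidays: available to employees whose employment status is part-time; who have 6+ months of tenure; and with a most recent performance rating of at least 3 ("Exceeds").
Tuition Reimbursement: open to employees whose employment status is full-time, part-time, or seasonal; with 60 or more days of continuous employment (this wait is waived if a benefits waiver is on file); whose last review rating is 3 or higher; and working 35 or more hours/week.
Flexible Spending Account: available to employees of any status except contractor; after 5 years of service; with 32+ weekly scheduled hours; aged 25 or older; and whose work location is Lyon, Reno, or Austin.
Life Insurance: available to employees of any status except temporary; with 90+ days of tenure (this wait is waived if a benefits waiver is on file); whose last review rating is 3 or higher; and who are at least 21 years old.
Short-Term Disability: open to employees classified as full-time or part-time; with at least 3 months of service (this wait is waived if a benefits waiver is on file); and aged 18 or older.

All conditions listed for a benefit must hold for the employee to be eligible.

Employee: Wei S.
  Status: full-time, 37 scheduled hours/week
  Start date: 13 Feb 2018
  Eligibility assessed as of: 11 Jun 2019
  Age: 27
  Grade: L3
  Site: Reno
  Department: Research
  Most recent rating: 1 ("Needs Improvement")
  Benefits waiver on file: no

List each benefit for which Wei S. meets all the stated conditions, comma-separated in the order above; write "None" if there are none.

Service from 13 Feb 2018 to 11 Jun 2019: 483 days.
Pet Insurance — status full-time ✓; service 483 days ≥ 30 days ✓; dept Research ✗ → not eligible.
Stock Purchase Plan — status full-time ✓ (not excluded); service 483 days ≥ 45 days ✓; rating 1 < 2 ✗ → not eligible.
Health Insurance — service 483 days ≥ 6 months (≈180 days) ✓; age 27 ≥ 18 ✓; rating 1 < 3 ✗ → not eligible.
Floating Holidays — status full-time ✗ (requires part-time) → not eligible.
Tuition Reimbursement — status full-time ✓; no waiver, service 483 days ≥ 60 days ✓; rating 1 < 3 ✗ → not eligible.
Flexible Spending Account — status full-time ✓ (not excluded); service 483 days < 5 years (≈1825 days) ✗ → not eligible.
Life Insurance — status full-time ✓ (not excluded); no waiver, service 483 days ≥ 90 days ✓; rating 1 < 3 ✗ → not eligible.
Short-Term Disability — status full-time ✓; no waiver, service 483 days ≥ 3 months (≈90 days) ✓; age 27 ≥ 18 ✓ → eligible.

Short-Term Disability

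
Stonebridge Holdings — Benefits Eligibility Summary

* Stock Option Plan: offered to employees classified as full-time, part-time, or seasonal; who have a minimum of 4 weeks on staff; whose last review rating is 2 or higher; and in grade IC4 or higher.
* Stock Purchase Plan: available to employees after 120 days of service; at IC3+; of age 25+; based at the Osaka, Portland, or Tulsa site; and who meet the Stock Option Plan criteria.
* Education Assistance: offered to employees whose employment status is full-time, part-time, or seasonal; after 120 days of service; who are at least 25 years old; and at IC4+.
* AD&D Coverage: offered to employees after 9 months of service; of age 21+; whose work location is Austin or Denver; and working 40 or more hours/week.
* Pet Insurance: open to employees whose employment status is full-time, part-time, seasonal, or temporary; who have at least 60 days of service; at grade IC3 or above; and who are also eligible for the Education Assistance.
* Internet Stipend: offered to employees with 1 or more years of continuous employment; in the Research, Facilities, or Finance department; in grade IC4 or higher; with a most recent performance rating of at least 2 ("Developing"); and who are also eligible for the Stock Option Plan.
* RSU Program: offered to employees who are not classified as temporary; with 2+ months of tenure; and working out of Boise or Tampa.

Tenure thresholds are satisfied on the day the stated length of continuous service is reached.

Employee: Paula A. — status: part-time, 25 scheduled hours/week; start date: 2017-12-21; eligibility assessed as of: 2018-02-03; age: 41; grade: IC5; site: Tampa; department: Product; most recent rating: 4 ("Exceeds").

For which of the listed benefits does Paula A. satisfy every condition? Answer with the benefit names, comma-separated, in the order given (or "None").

Service from 2017-12-21 to 2018-02-03: 44 days.
Stock Option Plan — status part-time ✓; service 44 days ≥ 4 weeks (≈28 days) ✓; rating 4 ≥ 2 ✓; grade IC5 ≥ IC4 ✓ → eligible.
Stock Purchase Plan — service 44 days < 120 days ✗ → not eligible.
Education Assistance — status part-time ✓; service 44 days < 120 days ✗ → not eligible.
AD&D Coverage — service 44 days < 9 months (≈270 days) ✗ → not eligible.
Pet Insurance — status part-time ✓; service 44 days < 60 days ✗ → not eligible.
Internet Stipend — service 44 days < 1 year (≈365 days) ✗ → not eligible.
RSU Program — status part-time ✓ (not excluded); service 44 days < 2 months (≈60 days) ✗ → not eligible.

Stock Option Plan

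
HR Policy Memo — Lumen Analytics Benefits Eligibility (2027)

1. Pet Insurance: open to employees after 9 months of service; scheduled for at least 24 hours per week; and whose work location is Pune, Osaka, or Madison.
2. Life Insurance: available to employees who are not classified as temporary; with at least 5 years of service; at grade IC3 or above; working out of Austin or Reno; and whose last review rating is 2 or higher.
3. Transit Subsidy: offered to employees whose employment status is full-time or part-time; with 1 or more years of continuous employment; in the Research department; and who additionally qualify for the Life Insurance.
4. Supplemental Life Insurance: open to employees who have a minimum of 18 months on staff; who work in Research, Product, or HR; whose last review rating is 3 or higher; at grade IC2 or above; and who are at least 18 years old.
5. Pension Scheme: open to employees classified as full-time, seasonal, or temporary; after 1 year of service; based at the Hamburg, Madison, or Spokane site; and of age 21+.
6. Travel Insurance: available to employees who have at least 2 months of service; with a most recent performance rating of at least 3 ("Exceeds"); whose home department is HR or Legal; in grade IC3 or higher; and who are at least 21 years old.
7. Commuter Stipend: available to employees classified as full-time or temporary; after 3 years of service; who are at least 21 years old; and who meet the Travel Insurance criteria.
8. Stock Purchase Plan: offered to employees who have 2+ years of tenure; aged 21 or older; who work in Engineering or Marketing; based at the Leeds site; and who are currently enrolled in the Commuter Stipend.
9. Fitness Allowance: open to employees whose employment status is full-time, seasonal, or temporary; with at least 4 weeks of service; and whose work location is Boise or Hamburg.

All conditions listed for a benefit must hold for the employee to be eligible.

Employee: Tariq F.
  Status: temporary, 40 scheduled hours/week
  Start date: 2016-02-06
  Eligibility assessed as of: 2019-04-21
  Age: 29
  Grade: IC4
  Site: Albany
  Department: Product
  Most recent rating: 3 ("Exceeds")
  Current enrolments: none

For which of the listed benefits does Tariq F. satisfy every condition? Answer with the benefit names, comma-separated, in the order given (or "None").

Supplemental Life Insurance

Service from 2016-02-06 to 2019-04-21: 1170 days.
Pet Insurance — service 1170 days ≥ 9 months (≈270 days) ✓; 40 hrs/wk ≥ 24 ✓; site Albany ✗ (not Pune, Osaka, or Madison) → not eligible.
Life Insurance — status temporary ✗ (excluded) → not eligible.
Transit Subsidy — status temporary ✗ (requires full-time or part-time) → not eligible.
Supplemental Life Insurance — service 1170 days ≥ 18 months (≈540 days) ✓; dept Product ✓; rating 3 ≥ 3 ✓; grade IC4 ≥ IC2 ✓; age 29 ≥ 18 ✓ → eligible.
Pension Scheme — status temporary ✓; service 1170 days ≥ 1 year (≈365 days) ✓; site Albany ✗ (not Hamburg, Madison, or Spokane) → not eligible.
Travel Insurance — service 1170 days ≥ 2 months (≈60 days) ✓; rating 3 ≥ 3 ✓; dept Product ✗ → not eligible.
Commuter Stipend — status temporary ✓; service 1170 days ≥ 3 years (≈1095 days) ✓; age 29 ≥ 21 ✓; not eligible for Travel Insurance ✗ → not eligible.
Stock Purchase Plan — service 1170 days ≥ 2 years (≈730 days) ✓; age 29 ≥ 21 ✓; dept Product ✗ → not eligible.
Fitness Allowance — status temporary ✓; service 1170 days ≥ 4 weeks (≈28 days) ✓; site Albany ✗ (not Boise or Hamburg) → not eligible.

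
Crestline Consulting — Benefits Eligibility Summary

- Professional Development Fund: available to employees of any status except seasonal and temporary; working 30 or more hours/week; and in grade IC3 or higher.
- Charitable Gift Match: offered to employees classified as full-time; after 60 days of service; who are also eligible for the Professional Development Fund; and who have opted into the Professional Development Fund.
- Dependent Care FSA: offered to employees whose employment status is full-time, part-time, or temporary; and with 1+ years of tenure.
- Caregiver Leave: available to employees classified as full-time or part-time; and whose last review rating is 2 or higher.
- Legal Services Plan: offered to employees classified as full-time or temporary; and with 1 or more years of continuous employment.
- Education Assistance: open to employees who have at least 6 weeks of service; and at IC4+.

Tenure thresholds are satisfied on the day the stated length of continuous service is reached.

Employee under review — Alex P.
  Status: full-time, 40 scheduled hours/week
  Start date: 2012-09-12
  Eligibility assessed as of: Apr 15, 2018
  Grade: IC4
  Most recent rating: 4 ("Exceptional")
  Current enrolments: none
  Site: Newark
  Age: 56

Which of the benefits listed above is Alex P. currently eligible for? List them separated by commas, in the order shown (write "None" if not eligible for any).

Service from 2012-09-12 to Apr 15, 2018: 2041 days.
Professional Development Fund — status full-time ✓ (not excluded); 40 hrs/wk ≥ 30 ✓; grade IC4 ≥ IC3 ✓ → eligible.
Charitable Gift Match — status full-time ✓; service 2041 days ≥ 60 days ✓; eligible for Professional Development Fund ✓; not enrolled in Professional Development Fund ✗ → not eligible.
Dependent Care FSA — status full-time ✓; service 2041 days ≥ 1 year (≈365 days) ✓ → eligible.
Caregiver Leave — status full-time ✓; rating 4 ≥ 2 ✓ → eligible.
Legal Services Plan — status full-time ✓; service 2041 days ≥ 1 year (≈365 days) ✓ → eligible.
Education Assistance — service 2041 days ≥ 6 weeks (≈42 days) ✓; grade IC4 ≥ IC4 ✓ → eligible.

Professional Development Fund, Dependent Care FSA, Caregiver Leave, Legal Services Plan, Education Assistance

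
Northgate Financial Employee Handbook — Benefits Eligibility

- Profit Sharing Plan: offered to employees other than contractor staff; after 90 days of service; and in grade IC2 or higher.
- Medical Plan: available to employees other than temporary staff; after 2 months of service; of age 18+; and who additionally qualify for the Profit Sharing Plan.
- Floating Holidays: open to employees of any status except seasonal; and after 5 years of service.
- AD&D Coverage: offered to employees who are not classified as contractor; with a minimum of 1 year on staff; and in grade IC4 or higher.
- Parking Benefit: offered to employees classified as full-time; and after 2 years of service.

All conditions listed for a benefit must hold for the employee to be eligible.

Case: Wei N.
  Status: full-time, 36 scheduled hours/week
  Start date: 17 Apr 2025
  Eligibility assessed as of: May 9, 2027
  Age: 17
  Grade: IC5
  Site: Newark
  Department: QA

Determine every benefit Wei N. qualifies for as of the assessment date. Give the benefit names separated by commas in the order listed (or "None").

Service from 17 Apr 2025 to May 9, 2027: 752 days.
Profit Sharing Plan — status full-time ✓ (not excluded); service 752 days ≥ 90 days ✓; grade IC5 ≥ IC2 ✓ → eligible.
Medical Plan — status full-time ✓ (not excluded); service 752 days ≥ 2 months (≈60 days) ✓; age 17 < 18 ✗ → not eligible.
Floating Holidays — status full-time ✓ (not excluded); service 752 days < 5 years (≈1825 days) ✗ → not eligible.
AD&D Coverage — status full-time ✓ (not excluded); service 752 days ≥ 1 year (≈365 days) ✓; grade IC5 ≥ IC4 ✓ → eligible.
Parking Benefit — status full-time ✓; service 752 days ≥ 2 years (≈730 days) ✓ → eligible.

Profit Sharing Plan, AD&D Coverage, Parking Benefit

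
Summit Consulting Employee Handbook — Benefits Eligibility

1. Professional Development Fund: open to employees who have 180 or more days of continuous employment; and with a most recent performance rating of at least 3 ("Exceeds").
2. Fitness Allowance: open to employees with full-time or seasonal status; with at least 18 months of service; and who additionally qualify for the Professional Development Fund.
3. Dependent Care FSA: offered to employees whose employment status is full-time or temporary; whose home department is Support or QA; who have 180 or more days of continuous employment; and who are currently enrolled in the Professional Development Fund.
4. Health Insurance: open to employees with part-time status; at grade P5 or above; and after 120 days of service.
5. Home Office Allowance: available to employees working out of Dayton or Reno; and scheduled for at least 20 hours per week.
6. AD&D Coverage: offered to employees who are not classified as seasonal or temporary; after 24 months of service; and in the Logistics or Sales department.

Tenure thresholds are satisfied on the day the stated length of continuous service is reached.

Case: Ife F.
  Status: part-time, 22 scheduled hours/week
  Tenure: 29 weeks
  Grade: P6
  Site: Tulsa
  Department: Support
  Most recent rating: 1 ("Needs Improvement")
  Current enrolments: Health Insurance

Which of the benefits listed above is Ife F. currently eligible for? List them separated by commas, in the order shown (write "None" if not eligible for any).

Health Insurance

Professional Development Fund — service 29 weeks ≥ 180 days ✓; rating 1 < 3 ✗ → not eligible.
Fitness Allowance — status part-time ✗ (requires full-time or seasonal) → not eligible.
Dependent Care FSA — status part-time ✗ (requires full-time or temporary) → not eligible.
Health Insurance — status part-time ✓; grade P6 ≥ P5 ✓; service 29 weeks ≥ 120 days ✓ → eligible.
Home Office Allowance — site Tulsa ✗ (not Dayton or Reno) → not eligible.
AD&D Coverage — status part-time ✓ (not excluded); service 29 weeks < 24 months (≈720 days) ✗ → not eligible.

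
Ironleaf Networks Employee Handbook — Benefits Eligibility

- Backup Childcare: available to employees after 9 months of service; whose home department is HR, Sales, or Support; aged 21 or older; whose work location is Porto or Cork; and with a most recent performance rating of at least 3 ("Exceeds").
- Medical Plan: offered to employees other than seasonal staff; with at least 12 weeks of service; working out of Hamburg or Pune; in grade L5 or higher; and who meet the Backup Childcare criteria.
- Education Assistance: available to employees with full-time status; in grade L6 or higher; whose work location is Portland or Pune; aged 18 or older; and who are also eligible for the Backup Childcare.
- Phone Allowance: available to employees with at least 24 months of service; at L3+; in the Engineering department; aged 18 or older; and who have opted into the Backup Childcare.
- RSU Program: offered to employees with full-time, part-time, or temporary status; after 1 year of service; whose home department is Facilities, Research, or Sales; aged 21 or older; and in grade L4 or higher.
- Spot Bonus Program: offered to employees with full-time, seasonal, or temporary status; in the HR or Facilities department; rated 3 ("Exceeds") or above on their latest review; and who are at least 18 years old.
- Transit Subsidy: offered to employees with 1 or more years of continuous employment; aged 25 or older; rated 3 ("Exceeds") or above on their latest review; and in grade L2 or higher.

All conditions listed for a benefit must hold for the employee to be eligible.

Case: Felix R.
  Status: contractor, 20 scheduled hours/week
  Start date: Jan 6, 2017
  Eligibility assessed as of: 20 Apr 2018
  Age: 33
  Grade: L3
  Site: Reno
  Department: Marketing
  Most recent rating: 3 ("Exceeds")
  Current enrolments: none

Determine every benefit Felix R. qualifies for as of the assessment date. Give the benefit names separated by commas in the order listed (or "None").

Service from Jan 6, 2017 to 20 Apr 2018: 469 days.
Backup Childcare — service 469 days ≥ 9 months (≈270 days) ✓; dept Marketing ✗ → not eligible.
Medical Plan — status contractor ✓ (not excluded); service 469 days ≥ 12 weeks (≈84 days) ✓; site Reno ✗ (not Hamburg or Pune) → not eligible.
Education Assistance — status contractor ✗ (requires full-time) → not eligible.
Phone Allowance — service 469 days < 24 months (≈720 days) ✗ → not eligible.
RSU Program — status contractor ✗ (requires full-time, part-time, or temporary) → not eligible.
Spot Bonus Program — status contractor ✗ (requires full-time, seasonal, or temporary) → not eligible.
Transit Subsidy — service 469 days ≥ 1 year (≈365 days) ✓; age 33 ≥ 25 ✓; rating 3 ≥ 3 ✓; grade L3 ≥ L2 ✓ → eligible.

Transit Subsidy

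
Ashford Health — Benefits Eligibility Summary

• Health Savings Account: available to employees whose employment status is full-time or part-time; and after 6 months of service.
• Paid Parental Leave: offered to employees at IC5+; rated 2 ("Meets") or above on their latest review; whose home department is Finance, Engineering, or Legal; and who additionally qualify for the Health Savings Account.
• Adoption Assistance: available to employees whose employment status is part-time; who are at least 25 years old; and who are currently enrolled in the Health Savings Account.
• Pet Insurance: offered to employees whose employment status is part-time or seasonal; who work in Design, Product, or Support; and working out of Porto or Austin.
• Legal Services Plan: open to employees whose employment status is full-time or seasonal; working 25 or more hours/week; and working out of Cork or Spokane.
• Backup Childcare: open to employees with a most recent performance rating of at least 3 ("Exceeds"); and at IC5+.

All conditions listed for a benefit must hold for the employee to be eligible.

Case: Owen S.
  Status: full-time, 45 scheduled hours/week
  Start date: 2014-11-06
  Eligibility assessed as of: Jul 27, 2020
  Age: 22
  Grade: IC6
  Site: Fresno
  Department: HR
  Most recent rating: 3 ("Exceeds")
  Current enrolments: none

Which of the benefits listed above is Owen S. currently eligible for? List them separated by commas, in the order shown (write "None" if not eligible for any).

Health Savings Account, Backup Childcare

Service from 2014-11-06 to Jul 27, 2020: 2090 days.
Health Savings Account — status full-time ✓; service 2090 days ≥ 6 months (≈180 days) ✓ → eligible.
Paid Parental Leave — grade IC6 ≥ IC5 ✓; rating 3 ≥ 2 ✓; dept HR ✗ → not eligible.
Adoption Assistance — status full-time ✗ (requires part-time) → not eligible.
Pet Insurance — status full-time ✗ (requires part-time or seasonal) → not eligible.
Legal Services Plan — status full-time ✓; 45 hrs/wk ≥ 25 ✓; site Fresno ✗ (not Cork or Spokane) → not eligible.
Backup Childcare — rating 3 ≥ 3 ✓; grade IC6 ≥ IC5 ✓ → eligible.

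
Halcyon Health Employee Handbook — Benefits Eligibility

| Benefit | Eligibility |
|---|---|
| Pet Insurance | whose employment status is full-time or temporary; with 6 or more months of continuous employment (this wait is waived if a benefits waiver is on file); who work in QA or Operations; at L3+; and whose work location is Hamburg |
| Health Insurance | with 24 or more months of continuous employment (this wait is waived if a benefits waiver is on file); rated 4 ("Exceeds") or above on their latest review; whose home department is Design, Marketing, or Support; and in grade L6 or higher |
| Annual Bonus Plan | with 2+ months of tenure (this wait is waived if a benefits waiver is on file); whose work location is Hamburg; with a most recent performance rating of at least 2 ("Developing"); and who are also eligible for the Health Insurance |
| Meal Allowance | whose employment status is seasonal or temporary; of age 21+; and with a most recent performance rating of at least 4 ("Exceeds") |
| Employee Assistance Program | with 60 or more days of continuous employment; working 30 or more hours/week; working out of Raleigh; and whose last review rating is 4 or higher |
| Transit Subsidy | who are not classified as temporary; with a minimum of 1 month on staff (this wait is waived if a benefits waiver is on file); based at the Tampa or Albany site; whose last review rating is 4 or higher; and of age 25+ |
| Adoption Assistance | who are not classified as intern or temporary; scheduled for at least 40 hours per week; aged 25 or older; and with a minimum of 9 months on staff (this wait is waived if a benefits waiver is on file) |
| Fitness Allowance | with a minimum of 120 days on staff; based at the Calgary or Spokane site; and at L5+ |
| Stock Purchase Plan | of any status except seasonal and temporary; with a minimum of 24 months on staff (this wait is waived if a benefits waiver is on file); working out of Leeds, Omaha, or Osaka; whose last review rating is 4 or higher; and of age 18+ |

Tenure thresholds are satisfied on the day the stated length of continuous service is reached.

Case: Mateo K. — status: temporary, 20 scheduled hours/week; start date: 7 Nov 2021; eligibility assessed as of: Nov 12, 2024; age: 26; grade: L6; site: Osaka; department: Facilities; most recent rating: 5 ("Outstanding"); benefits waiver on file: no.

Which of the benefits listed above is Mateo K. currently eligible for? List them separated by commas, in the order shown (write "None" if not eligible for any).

Service from 7 Nov 2021 to Nov 12, 2024: 1101 days.
Pet Insurance — status temporary ✓; no waiver, service 1101 days ≥ 6 months (≈180 days) ✓; dept Facilities ✗ → not eligible.
Health Insurance — no waiver, service 1101 days ≥ 24 months (≈720 days) ✓; rating 5 ≥ 4 ✓; dept Facilities ✗ → not eligible.
Annual Bonus Plan — no waiver, service 1101 days ≥ 2 months (≈60 days) ✓; site Osaka ✗ (not Hamburg) → not eligible.
Meal Allowance — status temporary ✓; age 26 ≥ 21 ✓; rating 5 ≥ 4 ✓ → eligible.
Employee Assistance Program — service 1101 days ≥ 60 days ✓; 20 hrs/wk < 30 ✗ → not eligible.
Transit Subsidy — status temporary ✗ (excluded) → not eligible.
Adoption Assistance — status temporary ✗ (excluded) → not eligible.
Fitness Allowance — service 1101 days ≥ 120 days ✓; site Osaka ✗ (not Calgary or Spokane) → not eligible.
Stock Purchase Plan — status temporary ✗ (excluded) → not eligible.

Meal Allowance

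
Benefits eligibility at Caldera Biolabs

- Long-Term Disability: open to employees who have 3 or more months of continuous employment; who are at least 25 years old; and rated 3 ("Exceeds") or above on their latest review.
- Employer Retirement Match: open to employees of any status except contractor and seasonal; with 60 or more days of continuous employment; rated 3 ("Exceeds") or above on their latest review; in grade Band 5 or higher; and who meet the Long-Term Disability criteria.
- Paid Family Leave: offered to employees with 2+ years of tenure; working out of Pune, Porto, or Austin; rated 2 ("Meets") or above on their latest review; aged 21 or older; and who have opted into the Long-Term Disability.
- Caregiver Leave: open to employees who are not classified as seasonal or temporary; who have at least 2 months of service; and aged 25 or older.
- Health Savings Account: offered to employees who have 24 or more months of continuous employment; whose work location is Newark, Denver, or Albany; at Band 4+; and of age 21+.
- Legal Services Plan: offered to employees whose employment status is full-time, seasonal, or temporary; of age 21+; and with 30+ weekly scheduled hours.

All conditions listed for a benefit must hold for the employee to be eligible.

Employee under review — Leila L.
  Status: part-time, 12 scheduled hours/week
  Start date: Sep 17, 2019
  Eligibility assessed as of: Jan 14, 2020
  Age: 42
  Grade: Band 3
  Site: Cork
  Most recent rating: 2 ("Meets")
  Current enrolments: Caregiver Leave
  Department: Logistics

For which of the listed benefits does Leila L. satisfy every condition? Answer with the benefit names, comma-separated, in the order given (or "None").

Caregiver Leave

Service from Sep 17, 2019 to Jan 14, 2020: 119 days.
Long-Term Disability — service 119 days ≥ 3 months (≈90 days) ✓; age 42 ≥ 25 ✓; rating 2 < 3 ✗ → not eligible.
Employer Retirement Match — status part-time ✓ (not excluded); service 119 days ≥ 60 days ✓; rating 2 < 3 ✗ → not eligible.
Paid Family Leave — service 119 days < 2 years (≈730 days) ✗ → not eligible.
Caregiver Leave — status part-time ✓ (not excluded); service 119 days ≥ 2 months (≈60 days) ✓; age 42 ≥ 25 ✓ → eligible.
Health Savings Account — service 119 days < 24 months (≈720 days) ✗ → not eligible.
Legal Services Plan — status part-time ✗ (requires full-time, seasonal, or temporary) → not eligible.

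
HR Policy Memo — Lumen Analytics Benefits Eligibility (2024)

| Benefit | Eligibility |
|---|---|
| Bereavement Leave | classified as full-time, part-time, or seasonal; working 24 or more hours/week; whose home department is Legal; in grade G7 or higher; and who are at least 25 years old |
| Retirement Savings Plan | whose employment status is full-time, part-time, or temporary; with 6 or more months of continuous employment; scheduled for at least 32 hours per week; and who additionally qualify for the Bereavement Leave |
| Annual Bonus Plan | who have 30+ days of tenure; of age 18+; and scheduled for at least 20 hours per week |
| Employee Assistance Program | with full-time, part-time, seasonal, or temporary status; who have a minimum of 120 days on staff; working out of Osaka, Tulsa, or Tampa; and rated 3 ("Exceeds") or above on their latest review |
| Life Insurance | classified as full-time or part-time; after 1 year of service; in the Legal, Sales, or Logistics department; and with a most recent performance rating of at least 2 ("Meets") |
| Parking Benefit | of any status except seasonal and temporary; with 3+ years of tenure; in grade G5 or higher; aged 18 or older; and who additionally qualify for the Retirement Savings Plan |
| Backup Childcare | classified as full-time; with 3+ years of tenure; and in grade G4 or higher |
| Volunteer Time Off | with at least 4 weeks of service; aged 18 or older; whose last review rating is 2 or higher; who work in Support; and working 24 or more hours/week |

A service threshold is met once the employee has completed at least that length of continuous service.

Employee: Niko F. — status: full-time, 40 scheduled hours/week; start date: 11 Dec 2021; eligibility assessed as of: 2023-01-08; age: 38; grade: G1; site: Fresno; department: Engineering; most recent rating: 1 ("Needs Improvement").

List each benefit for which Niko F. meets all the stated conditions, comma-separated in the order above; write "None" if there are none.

Annual Bonus Plan

Service from 11 Dec 2021 to 2023-01-08: 393 days.
Bereavement Leave — status full-time ✓; 40 hrs/wk ≥ 24 ✓; dept Engineering ✗ → not eligible.
Retirement Savings Plan — status full-time ✓; service 393 days ≥ 6 months (≈180 days) ✓; 40 hrs/wk ≥ 32 ✓; not eligible for Bereavement Leave ✗ → not eligible.
Annual Bonus Plan — service 393 days ≥ 30 days ✓; age 38 ≥ 18 ✓; 40 hrs/wk ≥ 20 ✓ → eligible.
Employee Assistance Program — status full-time ✓; service 393 days ≥ 120 days ✓; site Fresno ✗ (not Osaka, Tulsa, or Tampa) → not eligible.
Life Insurance — status full-time ✓; service 393 days ≥ 1 year (≈365 days) ✓; dept Engineering ✗ → not eligible.
Parking Benefit — status full-time ✓ (not excluded); service 393 days < 3 years (≈1095 days) ✗ → not eligible.
Backup Childcare — status full-time ✓; service 393 days < 3 years (≈1095 days) ✗ → not eligible.
Volunteer Time Off — service 393 days ≥ 4 weeks (≈28 days) ✓; age 38 ≥ 18 ✓; rating 1 < 2 ✗ → not eligible.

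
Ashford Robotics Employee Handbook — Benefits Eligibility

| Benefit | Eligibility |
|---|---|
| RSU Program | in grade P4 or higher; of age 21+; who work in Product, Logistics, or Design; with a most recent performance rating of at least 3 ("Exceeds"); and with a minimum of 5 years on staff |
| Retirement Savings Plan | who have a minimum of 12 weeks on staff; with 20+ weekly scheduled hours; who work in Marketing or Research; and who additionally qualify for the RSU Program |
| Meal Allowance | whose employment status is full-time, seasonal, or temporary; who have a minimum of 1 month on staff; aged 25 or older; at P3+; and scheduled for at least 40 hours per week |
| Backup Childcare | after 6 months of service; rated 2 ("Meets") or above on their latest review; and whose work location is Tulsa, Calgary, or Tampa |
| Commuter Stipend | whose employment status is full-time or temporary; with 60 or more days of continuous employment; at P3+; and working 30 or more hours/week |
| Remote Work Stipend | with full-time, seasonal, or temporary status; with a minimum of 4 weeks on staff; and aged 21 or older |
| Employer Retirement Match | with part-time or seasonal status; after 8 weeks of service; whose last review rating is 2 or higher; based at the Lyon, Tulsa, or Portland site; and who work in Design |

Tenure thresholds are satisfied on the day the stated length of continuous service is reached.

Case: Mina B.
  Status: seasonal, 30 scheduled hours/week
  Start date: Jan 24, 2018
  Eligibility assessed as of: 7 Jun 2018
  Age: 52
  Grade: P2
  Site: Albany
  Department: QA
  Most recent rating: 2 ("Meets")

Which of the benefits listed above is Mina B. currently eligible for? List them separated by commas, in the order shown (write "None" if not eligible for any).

Service from Jan 24, 2018 to 7 Jun 2018: 134 days.
RSU Program — grade P2 < P4 ✗ → not eligible.
Retirement Savings Plan — service 134 days ≥ 12 weeks (≈84 days) ✓; 30 hrs/wk ≥ 20 ✓; dept QA ✗ → not eligible.
Meal Allowance — status seasonal ✓; service 134 days ≥ 1 month (≈30 days) ✓; age 52 ≥ 25 ✓; grade P2 < P3 ✗ → not eligible.
Backup Childcare — service 134 days < 6 months (≈180 days) ✗ → not eligible.
Commuter Stipend — status seasonal ✗ (requires full-time or temporary) → not eligible.
Remote Work Stipend — status seasonal ✓; service 134 days ≥ 4 weeks (≈28 days) ✓; age 52 ≥ 21 ✓ → eligible.
Employer Retirement Match — status seasonal ✓; service 134 days ≥ 8 weeks (≈56 days) ✓; rating 2 ≥ 2 ✓; site Albany ✗ (not Lyon, Tulsa, or Portland) → not eligible.

Remote Work Stipend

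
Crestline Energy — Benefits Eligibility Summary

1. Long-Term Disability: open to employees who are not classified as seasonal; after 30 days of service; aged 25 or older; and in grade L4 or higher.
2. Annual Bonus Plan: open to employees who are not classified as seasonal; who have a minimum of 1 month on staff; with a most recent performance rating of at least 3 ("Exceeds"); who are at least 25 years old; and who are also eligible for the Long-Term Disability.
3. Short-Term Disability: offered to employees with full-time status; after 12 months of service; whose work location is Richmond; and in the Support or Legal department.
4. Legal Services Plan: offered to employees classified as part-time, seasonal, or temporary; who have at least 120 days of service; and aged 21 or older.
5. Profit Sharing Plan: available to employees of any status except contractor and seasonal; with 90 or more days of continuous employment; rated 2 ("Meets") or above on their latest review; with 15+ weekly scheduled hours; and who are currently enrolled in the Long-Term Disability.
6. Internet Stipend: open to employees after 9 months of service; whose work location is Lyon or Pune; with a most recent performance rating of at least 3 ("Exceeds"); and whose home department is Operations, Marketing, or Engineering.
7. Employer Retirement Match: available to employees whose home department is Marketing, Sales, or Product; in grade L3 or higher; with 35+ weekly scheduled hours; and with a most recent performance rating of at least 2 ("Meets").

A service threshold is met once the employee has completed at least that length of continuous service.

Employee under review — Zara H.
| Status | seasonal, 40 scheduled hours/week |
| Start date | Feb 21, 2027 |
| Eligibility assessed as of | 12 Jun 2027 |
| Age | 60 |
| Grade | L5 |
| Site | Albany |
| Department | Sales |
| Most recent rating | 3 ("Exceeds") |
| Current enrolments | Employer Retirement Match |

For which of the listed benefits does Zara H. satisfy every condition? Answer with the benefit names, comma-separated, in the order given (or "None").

Employer Retirement Match

Service from Feb 21, 2027 to 12 Jun 2027: 111 days.
Long-Term Disability — status seasonal ✗ (excluded) → not eligible.
Annual Bonus Plan — status seasonal ✗ (excluded) → not eligible.
Short-Term Disability — status seasonal ✗ (requires full-time) → not eligible.
Legal Services Plan — status seasonal ✓; service 111 days < 120 days ✗ → not eligible.
Profit Sharing Plan — status seasonal ✗ (excluded) → not eligible.
Internet Stipend — service 111 days < 9 months (≈270 days) ✗ → not eligible.
Employer Retirement Match — dept Sales ✓; grade L5 ≥ L3 ✓; 40 hrs/wk ≥ 35 ✓; rating 3 ≥ 2 ✓ → eligible.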